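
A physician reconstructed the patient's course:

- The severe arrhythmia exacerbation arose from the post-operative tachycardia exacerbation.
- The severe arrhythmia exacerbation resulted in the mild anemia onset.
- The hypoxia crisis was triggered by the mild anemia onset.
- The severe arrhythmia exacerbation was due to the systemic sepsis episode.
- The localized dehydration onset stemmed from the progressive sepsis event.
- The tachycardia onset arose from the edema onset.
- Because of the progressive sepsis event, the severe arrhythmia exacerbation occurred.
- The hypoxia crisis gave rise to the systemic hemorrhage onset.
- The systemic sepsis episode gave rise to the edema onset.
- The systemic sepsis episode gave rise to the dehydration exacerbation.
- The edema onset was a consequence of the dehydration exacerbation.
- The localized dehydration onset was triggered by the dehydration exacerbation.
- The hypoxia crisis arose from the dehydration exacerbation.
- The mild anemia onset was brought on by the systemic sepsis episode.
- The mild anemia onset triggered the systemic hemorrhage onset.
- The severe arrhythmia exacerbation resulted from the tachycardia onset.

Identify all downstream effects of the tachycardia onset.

the hypoxia crisis, the mild anemia onset, the severe arrhythmia exacerbation, the systemic hemorrhage onset

Direct effects: the severe arrhythmia exacerbation.
2 steps out: the mild anemia onset.
3 steps out: the hypoxia crisis, the systemic hemorrhage onset.
Not reachable from it: the post-operative tachycardia exacerbation, the systemic sepsis episode, the dehydration exacerbation, the progressive sepsis event, the edema onset, the localized dehydration onset.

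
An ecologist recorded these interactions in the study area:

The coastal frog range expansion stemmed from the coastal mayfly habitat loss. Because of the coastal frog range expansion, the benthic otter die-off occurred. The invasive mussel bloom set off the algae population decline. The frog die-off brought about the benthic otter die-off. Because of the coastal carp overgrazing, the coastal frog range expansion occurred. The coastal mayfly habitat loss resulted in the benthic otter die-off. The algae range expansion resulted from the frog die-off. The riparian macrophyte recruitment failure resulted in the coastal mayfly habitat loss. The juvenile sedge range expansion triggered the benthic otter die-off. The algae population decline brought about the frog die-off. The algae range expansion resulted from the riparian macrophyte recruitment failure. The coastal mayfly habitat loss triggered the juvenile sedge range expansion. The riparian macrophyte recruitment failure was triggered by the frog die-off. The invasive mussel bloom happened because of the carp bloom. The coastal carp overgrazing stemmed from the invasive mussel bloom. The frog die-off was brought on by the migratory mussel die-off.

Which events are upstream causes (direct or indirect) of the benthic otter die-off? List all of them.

Immediate causes of the benthic otter die-off: the frog die-off, the coastal mayfly habitat loss, the coastal frog range expansion, the juvenile sedge range expansion.
Further upstream: the carp bloom, the invasive mussel bloom, the coastal carp overgrazing, the algae population decline, the riparian macrophyte recruitment failure, the migratory mussel die-off.

the algae population decline, the carp bloom, the coastal carp overgrazing, the coastal frog range expansion, the coastal mayfly habitat loss, the frog die-off, the invasive mussel bloom, the juvenile sedge range expansion, the migratory mussel die-off, the riparian macrophyte recruitment failure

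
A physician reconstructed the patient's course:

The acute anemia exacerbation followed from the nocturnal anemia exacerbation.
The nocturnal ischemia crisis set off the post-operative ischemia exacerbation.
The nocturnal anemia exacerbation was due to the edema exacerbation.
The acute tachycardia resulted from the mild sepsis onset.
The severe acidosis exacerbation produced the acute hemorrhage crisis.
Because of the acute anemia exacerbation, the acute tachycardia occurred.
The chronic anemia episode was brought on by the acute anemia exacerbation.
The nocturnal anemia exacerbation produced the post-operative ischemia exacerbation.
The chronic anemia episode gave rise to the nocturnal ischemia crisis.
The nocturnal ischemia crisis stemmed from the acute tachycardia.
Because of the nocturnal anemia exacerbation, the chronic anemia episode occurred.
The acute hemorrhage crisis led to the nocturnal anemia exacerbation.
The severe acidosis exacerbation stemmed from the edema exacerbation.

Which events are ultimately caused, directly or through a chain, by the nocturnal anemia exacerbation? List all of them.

the acute anemia exacerbation, the acute tachycardia, the chronic anemia episode, the nocturnal ischemia crisis, the post-operative ischemia exacerbation

Direct effects: the acute anemia exacerbation, the chronic anemia episode, the post-operative ischemia exacerbation.
2 steps out: the acute tachycardia, the nocturnal ischemia crisis.
Not reachable from it: the edema exacerbation, the mild sepsis onset, the severe acidosis exacerbation, the acute hemorrhage crisis.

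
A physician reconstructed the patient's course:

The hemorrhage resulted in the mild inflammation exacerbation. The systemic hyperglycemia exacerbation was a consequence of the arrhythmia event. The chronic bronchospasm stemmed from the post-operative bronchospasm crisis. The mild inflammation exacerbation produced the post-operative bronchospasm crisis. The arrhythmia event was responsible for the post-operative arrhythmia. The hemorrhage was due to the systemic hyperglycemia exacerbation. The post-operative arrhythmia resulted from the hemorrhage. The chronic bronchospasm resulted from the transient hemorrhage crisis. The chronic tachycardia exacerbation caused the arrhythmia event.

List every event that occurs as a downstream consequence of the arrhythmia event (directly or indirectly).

Direct effects: the systemic hyperglycemia exacerbation, the post-operative arrhythmia.
2 steps out: the hemorrhage.
3 steps out: the mild inflammation exacerbation.
4 steps out: the post-operative bronchospasm crisis.
5 steps out: the chronic bronchospasm.
Not reachable from it: the chronic tachycardia exacerbation, the transient hemorrhage crisis.

the chronic bronchospasm, the hemorrhage, the mild inflammation exacerbation, the post-operative arrhythmia, the post-operative bronchospasm crisis, the systemic hyperglycemia exacerbation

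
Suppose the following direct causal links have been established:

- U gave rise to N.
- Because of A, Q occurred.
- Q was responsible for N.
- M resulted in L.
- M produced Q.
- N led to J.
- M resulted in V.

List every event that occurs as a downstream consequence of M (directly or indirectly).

Direct effects: Q, L, V.
2 steps out: N.
3 steps out: J.
Not reachable from it: A, U.

J, L, N, Q, V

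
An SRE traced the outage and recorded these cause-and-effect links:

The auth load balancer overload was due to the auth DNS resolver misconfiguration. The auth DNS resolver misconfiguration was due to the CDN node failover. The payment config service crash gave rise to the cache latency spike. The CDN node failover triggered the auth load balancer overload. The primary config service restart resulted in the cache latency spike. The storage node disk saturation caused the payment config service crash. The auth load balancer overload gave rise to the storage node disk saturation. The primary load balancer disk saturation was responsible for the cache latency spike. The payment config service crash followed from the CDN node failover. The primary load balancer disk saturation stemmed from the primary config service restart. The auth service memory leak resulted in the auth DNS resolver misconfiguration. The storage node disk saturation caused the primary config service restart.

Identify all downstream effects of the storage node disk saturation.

Direct effects: the payment config service crash, the primary config service restart.
2 steps out: the primary load balancer disk saturation, the cache latency spike.
Not reachable from it: the CDN node failover, the auth DNS resolver misconfiguration, the auth load balancer overload, the auth service memory leak.

the cache latency spike, the payment config service crash, the primary config service restart, the primary load balancer disk saturation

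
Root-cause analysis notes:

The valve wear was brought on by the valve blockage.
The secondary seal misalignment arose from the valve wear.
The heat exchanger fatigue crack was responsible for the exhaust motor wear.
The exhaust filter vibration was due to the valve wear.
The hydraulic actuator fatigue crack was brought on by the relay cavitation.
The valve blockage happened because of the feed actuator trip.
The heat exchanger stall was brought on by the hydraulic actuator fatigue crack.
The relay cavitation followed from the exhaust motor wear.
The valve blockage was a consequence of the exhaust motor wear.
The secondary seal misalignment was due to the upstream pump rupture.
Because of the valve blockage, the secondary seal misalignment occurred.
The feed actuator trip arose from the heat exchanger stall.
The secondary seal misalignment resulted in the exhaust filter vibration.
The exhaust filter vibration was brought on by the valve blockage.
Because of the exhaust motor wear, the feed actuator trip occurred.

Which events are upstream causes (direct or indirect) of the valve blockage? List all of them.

Immediate causes of the valve blockage: the exhaust motor wear, the feed actuator trip.
Further upstream: the heat exchanger fatigue crack, the relay cavitation, the hydraulic actuator fatigue crack, the heat exchanger stall.

the exhaust motor wear, the feed actuator trip, the heat exchanger fatigue crack, the heat exchanger stall, the hydraulic actuator fatigue crack, the relay cavitation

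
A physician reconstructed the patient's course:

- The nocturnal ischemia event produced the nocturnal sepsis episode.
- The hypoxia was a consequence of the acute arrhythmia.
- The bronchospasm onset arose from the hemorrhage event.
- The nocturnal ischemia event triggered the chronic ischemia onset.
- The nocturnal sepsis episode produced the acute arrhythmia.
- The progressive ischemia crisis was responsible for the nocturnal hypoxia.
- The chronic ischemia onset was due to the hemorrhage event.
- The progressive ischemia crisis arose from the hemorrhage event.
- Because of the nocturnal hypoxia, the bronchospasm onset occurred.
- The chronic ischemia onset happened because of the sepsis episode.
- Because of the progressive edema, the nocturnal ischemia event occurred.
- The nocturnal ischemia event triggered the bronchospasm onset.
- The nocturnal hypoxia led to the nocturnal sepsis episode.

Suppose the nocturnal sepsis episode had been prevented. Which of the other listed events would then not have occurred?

the acute arrhythmia, the hypoxia

Downstream of the nocturnal sepsis episode: the acute arrhythmia, the hypoxia.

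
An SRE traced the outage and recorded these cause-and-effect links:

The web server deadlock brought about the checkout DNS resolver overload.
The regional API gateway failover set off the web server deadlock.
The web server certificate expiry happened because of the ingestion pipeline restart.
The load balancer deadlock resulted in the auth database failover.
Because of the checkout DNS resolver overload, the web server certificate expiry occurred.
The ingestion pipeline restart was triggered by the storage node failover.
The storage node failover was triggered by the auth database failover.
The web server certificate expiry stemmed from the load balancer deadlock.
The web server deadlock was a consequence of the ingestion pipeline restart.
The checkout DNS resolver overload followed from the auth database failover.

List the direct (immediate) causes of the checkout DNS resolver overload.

Upstream contributors include the load balancer deadlock, the storage node failover, the ingestion pipeline restart, the regional API gateway failover, but only the auth database failover, the web server deadlock feed directly into the checkout DNS resolver overload.

the auth database failover, the web server deadlock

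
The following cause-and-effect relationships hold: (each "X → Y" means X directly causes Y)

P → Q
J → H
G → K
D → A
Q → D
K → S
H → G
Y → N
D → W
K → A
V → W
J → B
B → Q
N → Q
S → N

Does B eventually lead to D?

Yes

There is a causal chain: B → Q → D.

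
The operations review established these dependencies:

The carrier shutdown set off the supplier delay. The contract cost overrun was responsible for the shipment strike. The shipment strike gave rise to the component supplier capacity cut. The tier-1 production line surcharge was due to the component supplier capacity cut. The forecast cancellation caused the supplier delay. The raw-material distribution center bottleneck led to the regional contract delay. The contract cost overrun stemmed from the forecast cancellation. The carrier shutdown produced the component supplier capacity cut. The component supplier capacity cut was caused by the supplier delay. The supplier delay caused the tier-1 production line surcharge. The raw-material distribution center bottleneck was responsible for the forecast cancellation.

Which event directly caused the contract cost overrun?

Upstream contributors include the raw-material distribution center bottleneck, but only the forecast cancellation feeds directly into the contract cost overrun.

the forecast cancellation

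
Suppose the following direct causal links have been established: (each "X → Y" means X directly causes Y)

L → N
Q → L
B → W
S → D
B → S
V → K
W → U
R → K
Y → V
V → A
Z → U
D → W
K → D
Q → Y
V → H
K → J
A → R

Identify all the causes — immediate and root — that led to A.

Q, V, Y

Immediate cause of A: V.
Further upstream: Q, Y.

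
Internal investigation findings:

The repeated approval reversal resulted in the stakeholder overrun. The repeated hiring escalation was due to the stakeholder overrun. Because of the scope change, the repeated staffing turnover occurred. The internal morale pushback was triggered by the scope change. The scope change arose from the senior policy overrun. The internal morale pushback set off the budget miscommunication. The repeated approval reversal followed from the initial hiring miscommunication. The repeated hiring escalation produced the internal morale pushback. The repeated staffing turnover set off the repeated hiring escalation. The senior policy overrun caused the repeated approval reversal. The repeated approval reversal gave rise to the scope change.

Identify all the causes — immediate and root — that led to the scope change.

Immediate causes of the scope change: the senior policy overrun, the repeated approval reversal.
Further upstream: the initial hiring miscommunication.

the initial hiring miscommunication, the repeated approval reversal, the senior policy overrun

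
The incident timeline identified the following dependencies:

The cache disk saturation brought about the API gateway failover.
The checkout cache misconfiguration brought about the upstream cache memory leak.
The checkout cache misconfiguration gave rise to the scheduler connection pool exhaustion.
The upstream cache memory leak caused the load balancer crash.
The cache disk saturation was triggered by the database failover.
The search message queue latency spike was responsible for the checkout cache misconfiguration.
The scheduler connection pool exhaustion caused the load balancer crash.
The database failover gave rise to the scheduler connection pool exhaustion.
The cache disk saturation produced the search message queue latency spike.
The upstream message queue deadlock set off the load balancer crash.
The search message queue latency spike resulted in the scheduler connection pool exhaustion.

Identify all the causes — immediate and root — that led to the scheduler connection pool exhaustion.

Immediate causes of the scheduler connection pool exhaustion: the database failover, the search message queue latency spike, the checkout cache misconfiguration.
Further upstream: the cache disk saturation.

the cache disk saturation, the checkout cache misconfiguration, the database failover, the search message queue latency spike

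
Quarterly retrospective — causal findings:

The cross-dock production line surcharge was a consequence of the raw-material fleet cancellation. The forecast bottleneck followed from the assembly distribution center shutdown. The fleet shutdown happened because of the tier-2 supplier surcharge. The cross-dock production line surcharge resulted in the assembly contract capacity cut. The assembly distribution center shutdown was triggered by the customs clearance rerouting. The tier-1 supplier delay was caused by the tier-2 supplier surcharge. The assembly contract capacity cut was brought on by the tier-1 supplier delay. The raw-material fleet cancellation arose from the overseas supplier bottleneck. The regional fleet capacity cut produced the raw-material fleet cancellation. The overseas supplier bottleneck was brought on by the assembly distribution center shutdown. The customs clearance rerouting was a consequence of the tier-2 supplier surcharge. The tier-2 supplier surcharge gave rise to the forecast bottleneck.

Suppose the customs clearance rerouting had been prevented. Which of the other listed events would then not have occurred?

the assembly distribution center shutdown, the overseas supplier bottleneck

Downstream of the customs clearance rerouting: the assembly distribution center shutdown, the overseas supplier bottleneck, the forecast bottleneck, the raw-material fleet cancellation, the cross-dock production line surcharge, the assembly contract capacity cut.
Of those, still caused via another path: the forecast bottleneck, the raw-material fleet cancellation, the cross-dock production line surcharge, the assembly contract capacity cut.
The remainder have no surviving cause.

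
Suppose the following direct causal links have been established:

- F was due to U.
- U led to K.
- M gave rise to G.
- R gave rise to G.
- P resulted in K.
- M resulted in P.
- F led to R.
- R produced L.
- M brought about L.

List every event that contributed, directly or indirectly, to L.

F, M, R, U

Immediate causes of L: M, R.
Further upstream: U, F.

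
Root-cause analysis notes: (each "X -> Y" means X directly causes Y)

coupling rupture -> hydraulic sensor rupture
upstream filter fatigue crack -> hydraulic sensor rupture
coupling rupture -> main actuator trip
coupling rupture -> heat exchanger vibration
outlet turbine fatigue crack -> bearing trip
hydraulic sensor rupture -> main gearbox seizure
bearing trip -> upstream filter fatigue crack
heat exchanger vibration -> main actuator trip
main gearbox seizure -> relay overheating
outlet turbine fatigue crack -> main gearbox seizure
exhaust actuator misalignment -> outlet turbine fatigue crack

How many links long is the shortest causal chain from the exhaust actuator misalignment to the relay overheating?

Shortest chain: the exhaust actuator misalignment → the outlet turbine fatigue crack → the main gearbox seizure → the relay overheating.

3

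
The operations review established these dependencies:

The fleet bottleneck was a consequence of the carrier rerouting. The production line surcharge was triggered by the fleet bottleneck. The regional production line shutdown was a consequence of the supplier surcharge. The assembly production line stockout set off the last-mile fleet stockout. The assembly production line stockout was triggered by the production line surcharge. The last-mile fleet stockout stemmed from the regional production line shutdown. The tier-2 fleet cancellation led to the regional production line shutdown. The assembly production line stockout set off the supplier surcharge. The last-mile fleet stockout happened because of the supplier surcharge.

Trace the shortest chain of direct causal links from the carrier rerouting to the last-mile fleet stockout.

the carrier rerouting → the fleet bottleneck → the production line surcharge → the assembly production line stockout → the last-mile fleet stockout

the carrier rerouting → the fleet bottleneck
the fleet bottleneck → the production line surcharge
the production line surcharge → the assembly production line stockout
the assembly production line stockout → the last-mile fleet stockout
Length: 4 steps.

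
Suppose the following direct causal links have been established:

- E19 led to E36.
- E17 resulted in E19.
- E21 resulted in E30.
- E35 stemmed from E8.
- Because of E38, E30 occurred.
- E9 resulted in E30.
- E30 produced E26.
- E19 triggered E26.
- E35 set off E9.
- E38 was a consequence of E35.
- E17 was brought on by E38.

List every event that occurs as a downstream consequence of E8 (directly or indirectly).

E17, E19, E26, E30, E35, E36, E38, E9

Direct effects: E35.
2 steps out: E9, E38.
3 steps out: E17, E30.
4 steps out: E19, E26.
5 steps out: E36.
Not reachable from it: E21.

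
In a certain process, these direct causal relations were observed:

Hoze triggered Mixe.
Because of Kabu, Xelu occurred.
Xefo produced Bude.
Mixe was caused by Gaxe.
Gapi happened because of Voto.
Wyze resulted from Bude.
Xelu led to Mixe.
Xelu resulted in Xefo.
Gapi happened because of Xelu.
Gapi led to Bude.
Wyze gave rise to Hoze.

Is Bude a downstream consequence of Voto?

There is a causal chain: Voto → Gapi → Bude.

Yes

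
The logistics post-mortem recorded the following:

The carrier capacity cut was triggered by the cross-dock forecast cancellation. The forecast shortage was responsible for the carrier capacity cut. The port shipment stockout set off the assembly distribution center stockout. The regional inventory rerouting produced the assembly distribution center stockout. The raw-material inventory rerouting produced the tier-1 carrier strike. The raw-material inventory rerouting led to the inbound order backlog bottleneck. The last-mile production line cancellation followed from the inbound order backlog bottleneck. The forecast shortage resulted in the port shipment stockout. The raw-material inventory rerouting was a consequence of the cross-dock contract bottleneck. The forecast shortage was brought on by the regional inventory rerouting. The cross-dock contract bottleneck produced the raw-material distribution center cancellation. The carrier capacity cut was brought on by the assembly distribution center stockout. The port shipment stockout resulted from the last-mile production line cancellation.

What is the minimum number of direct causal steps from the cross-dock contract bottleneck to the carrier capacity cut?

6

Shortest chain: the cross-dock contract bottleneck → the raw-material inventory rerouting → the inbound order backlog bottleneck → the last-mile production line cancellation → the port shipment stockout → the assembly distribution center stockout → the carrier capacity cut.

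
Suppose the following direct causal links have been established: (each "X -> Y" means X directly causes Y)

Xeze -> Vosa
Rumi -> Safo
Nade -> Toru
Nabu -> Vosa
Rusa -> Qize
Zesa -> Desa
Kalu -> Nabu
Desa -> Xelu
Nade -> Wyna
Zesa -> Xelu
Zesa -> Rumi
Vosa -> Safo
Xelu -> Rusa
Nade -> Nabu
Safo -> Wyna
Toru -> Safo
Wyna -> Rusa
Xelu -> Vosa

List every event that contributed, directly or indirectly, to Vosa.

Desa, Kalu, Nabu, Nade, Xelu, Xeze, Zesa

Immediate causes of Vosa: Xeze, Xelu, Nabu.
Further upstream: Zesa, Nade, Kalu, Desa.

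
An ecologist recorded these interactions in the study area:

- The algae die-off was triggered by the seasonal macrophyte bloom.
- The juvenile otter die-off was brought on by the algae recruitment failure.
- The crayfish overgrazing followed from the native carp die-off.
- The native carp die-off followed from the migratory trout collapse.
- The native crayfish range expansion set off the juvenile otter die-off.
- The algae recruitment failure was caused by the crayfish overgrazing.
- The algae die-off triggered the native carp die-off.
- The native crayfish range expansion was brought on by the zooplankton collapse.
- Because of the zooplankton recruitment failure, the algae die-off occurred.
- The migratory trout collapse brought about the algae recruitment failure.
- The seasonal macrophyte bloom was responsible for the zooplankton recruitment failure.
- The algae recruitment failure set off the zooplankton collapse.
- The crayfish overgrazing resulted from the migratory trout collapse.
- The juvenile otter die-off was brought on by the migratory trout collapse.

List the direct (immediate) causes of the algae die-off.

the seasonal macrophyte bloom, the zooplankton recruitment failure

the seasonal macrophyte bloom, the zooplankton recruitment failure → the algae die-off with nothing further upstream stated.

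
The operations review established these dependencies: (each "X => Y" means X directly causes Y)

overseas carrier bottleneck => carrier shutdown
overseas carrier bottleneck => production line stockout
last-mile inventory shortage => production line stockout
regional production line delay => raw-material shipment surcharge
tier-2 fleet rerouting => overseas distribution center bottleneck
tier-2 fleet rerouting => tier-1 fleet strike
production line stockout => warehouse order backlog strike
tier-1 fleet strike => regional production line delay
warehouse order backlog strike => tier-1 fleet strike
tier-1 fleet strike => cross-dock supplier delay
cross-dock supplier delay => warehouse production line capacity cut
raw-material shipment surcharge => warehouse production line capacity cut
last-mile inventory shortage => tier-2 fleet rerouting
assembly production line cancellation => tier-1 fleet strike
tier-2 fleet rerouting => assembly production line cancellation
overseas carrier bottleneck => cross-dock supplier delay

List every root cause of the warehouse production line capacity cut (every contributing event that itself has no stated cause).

the last-mile inventory shortage, the overseas carrier bottleneck

Tracing upstream from the warehouse production line capacity cut: the warehouse production line capacity cut ← the cross-dock supplier delay ← the tier-1 fleet strike ← the tier-2 fleet rerouting ← the last-mile inventory shortage.
A separate upstream branch: the warehouse production line capacity cut ← the cross-dock supplier delay ← the overseas carrier bottleneck.
Each of those chain origins has no stated cause.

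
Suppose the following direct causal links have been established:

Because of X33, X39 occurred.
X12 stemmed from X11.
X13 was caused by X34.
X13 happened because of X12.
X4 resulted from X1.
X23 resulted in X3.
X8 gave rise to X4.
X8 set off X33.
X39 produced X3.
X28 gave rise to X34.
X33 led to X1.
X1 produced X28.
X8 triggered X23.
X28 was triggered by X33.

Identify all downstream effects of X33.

X1, X13, X28, X3, X34, X39, X4

Direct effects: X1, X39, X28.
2 steps out: X3, X34, X4.
3 steps out: X13.
Not reachable from it: X11, X8, X23, X12.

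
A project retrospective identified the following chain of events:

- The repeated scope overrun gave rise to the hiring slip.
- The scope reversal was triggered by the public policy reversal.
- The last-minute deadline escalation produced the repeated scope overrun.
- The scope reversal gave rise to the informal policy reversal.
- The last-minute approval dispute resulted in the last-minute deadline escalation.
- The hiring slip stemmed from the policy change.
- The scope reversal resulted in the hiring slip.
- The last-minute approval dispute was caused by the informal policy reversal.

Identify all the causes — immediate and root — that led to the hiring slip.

Immediate causes of the hiring slip: the scope reversal, the repeated scope overrun, the policy change.
Further upstream: the public policy reversal, the informal policy reversal, the last-minute approval dispute, the last-minute deadline escalation.

the informal policy reversal, the last-minute approval dispute, the last-minute deadline escalation, the policy change, the public policy reversal, the repeated scope overrun, the scope reversal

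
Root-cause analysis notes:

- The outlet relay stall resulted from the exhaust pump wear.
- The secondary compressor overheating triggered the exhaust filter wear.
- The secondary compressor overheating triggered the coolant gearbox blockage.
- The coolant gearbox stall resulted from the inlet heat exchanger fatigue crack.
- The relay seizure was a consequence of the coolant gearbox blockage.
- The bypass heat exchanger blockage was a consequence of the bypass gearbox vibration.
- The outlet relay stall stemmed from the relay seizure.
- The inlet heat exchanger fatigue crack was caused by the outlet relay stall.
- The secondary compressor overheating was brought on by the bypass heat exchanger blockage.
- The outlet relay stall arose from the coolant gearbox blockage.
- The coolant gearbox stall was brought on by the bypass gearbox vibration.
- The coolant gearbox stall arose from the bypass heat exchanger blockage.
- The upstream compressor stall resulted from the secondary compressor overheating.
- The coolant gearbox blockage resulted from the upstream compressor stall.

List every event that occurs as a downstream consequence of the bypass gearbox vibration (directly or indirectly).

the bypass heat exchanger blockage, the coolant gearbox blockage, the coolant gearbox stall, the exhaust filter wear, the inlet heat exchanger fatigue crack, the outlet relay stall, the relay seizure, the secondary compressor overheating, the upstream compressor stall

Direct effects: the bypass heat exchanger blockage, the coolant gearbox stall.
2 steps out: the secondary compressor overheating.
3 steps out: the upstream compressor stall, the exhaust filter wear, the coolant gearbox blockage.
4 steps out: the relay seizure, the outlet relay stall.
5 steps out: the inlet heat exchanger fatigue crack.
Not reachable from it: the exhaust pump wear.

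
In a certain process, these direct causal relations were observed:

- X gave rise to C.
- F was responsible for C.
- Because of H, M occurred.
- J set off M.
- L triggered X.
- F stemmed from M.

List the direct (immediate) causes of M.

H, J → M with nothing further upstream stated.

H, J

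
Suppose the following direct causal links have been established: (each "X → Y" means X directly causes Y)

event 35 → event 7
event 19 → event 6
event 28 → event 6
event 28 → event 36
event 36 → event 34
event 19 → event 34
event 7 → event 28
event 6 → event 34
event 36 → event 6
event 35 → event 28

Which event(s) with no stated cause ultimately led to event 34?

event 19, event 35

Tracing upstream from event 34: event 34 ← event 36 ← event 28 ← event 35.
A separate upstream branch: event 34 ← event 19.
Each of those chain origins has no stated cause.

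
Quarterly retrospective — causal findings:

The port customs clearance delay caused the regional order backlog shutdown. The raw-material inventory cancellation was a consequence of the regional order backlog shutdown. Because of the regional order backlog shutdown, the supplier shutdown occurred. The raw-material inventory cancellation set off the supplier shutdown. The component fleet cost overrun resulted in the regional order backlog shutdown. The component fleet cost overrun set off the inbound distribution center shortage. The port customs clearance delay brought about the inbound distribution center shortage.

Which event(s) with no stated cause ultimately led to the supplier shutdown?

Tracing upstream from the supplier shutdown: the supplier shutdown ← the regional order backlog shutdown ← the port customs clearance delay.
A separate upstream branch: the supplier shutdown ← the regional order backlog shutdown ← the component fleet cost overrun.
Each of those chain origins has no stated cause.

the component fleet cost overrun, the port customs clearance delay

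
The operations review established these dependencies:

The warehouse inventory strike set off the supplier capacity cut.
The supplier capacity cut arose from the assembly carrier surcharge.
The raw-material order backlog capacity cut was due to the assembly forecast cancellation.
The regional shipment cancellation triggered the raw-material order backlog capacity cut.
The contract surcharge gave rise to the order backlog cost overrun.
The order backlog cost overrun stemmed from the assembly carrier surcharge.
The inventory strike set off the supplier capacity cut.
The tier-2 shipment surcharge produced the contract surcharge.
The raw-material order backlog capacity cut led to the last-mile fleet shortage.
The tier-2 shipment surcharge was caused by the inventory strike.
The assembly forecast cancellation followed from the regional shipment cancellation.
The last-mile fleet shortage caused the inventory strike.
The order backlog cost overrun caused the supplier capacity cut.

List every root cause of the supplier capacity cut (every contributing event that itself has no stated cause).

the assembly carrier surcharge, the regional shipment cancellation, the warehouse inventory strike

Tracing upstream from the supplier capacity cut: the supplier capacity cut ← the assembly carrier surcharge.
A separate upstream branch: the supplier capacity cut ← the inventory strike ← the last-mile fleet shortage ← the raw-material order backlog capacity cut ← the regional shipment cancellation.
A separate upstream branch: the supplier capacity cut ← the warehouse inventory strike.
Each of those chain origins has no stated cause.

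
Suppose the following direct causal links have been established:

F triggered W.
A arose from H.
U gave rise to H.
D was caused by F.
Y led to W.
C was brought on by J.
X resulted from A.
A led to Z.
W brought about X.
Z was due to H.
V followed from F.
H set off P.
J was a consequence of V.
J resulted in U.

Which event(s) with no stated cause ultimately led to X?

F, Y

Tracing upstream from X: X ← W ← F.
A separate upstream branch: X ← W ← Y.
Each of those chain origins has no stated cause.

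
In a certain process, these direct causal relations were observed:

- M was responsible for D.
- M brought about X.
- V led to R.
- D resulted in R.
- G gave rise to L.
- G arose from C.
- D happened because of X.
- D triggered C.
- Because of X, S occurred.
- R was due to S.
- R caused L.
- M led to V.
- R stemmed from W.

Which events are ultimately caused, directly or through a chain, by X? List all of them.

Direct effects: D, S.
2 steps out: C, R.
3 steps out: G, L.
Not reachable from it: M, V, W.

C, D, G, L, R, S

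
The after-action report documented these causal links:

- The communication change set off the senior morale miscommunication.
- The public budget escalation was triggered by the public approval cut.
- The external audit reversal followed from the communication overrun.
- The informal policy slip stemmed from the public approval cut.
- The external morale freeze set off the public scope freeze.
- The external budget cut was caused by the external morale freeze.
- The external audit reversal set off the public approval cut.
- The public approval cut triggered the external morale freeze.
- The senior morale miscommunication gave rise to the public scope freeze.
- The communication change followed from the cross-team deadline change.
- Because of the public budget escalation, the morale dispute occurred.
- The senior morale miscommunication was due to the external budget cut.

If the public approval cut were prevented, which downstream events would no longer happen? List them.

the external budget cut, the external morale freeze, the informal policy slip, the morale dispute, the public budget escalation

Downstream of the public approval cut: the public budget escalation, the informal policy slip, the external morale freeze, the external budget cut, the senior morale miscommunication, the public scope freeze, the morale dispute.
Of those, still caused via another path: the senior morale miscommunication, the public scope freeze.
The remainder have no surviving cause.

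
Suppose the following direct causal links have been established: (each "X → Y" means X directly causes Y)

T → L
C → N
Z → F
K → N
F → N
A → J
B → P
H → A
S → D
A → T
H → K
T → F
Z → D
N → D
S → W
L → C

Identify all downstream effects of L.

C, D, N

Direct effects: C.
2 steps out: N.
3 steps out: D.
Not reachable from it: H, A, S, Z, T, J, F, W, K, B, P.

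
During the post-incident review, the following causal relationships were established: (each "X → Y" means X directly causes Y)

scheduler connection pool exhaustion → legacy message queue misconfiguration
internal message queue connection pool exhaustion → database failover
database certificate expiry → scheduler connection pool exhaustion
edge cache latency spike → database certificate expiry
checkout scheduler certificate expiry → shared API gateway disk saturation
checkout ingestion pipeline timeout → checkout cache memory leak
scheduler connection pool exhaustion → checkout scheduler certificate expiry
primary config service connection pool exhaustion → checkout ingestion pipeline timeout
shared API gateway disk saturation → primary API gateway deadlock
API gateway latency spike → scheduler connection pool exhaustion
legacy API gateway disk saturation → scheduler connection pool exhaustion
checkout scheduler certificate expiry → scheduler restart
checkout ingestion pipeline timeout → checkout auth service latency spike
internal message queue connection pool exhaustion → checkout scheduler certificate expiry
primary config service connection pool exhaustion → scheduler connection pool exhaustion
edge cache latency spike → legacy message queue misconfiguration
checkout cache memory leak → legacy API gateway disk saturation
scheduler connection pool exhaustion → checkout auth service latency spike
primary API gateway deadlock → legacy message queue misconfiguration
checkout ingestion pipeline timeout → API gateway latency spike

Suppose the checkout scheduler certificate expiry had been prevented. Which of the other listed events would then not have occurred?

Downstream of the checkout scheduler certificate expiry: the shared API gateway disk saturation, the primary API gateway deadlock, the legacy message queue misconfiguration, the scheduler restart.
Of those, still caused via another path: the legacy message queue misconfiguration.
The remainder have no surviving cause.

the primary API gateway deadlock, the scheduler restart, the shared API gateway disk saturation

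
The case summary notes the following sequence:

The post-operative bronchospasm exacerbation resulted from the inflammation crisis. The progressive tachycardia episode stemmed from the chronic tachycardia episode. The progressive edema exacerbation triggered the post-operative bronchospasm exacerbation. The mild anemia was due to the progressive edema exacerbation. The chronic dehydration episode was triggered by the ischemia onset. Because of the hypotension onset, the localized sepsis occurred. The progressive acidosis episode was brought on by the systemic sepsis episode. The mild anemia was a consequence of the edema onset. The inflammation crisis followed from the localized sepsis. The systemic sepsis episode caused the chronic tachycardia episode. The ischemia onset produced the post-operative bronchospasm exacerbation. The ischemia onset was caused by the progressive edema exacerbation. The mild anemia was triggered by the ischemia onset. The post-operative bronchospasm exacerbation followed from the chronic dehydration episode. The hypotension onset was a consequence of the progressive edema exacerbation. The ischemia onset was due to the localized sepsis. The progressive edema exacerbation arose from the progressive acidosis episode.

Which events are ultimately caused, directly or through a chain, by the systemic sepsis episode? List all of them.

Direct effects: the chronic tachycardia episode, the progressive acidosis episode.
2 steps out: the progressive tachycardia episode, the progressive edema exacerbation.
3 steps out: the hypotension onset, the ischemia onset, the mild anemia, the post-operative bronchospasm exacerbation.
4 steps out: the localized sepsis, the chronic dehydration episode.
5 steps out: the inflammation crisis.
Not reachable from it: the edema onset.

the chronic dehydration episode, the chronic tachycardia episode, the hypotension onset, the inflammation crisis, the ischemia onset, the localized sepsis, the mild anemia, the post-operative bronchospasm exacerbation, the progressive acidosis episode, the progressive edema exacerbation, the progressive tachycardia episode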